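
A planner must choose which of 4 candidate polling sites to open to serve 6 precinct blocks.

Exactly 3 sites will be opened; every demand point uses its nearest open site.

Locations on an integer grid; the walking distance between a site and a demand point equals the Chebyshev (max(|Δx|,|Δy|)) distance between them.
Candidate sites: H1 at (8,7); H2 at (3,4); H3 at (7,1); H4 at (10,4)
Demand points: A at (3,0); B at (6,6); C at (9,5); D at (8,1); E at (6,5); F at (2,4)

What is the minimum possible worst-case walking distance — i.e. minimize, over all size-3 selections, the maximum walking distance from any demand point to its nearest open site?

Open {H1, H2, H3}.
  Farthest demand point is A at walking distance 4 (to H2); all others are ≤ 4.
With {H1, H2, H4} the worst case is 4.
With {H2, H3, H4} the worst case is 4.
No size-3 selection achieves below 4.

4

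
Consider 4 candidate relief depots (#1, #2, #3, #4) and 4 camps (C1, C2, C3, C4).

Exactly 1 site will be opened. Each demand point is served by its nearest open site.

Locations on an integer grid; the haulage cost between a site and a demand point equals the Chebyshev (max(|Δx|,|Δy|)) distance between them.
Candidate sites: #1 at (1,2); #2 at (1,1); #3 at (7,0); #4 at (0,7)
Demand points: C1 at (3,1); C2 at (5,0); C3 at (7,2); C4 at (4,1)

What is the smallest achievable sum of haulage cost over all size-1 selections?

11

Open {#3}.
  C1→#3 4, C2→#3 2, C3→#3 2, C4→#3 3  ⇒ total 11.
Compare {#1}: total 15.
Compare {#2}: total 15.
No size-1 selection does better; minimum is 11.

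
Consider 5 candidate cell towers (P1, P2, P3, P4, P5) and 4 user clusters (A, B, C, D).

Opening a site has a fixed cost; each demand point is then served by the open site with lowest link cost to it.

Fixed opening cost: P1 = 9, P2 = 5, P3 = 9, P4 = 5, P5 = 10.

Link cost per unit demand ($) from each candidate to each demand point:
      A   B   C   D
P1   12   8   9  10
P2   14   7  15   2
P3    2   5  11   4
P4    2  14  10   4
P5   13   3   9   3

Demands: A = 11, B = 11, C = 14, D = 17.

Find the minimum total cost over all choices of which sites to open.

Open {P2, P4, P5}: assign each demand point to its cheapest open site.
  A→P4 11×2=22, B→P5 11×3=33, C→P5 14×9=126, D→P2 17×2=34
  link cost 215, fixed 20 → total 235.
Compare {P2, P3, P5}: link cost 215 + fixed 24 = 239.
Compare {P1, P2, P4, P5}: link cost 215 + fixed 29 = 244.
Compare {P2, P3, P4, P5}: link cost 215 + fixed 29 = 244.
All other subsets cost ≥ 239. Minimum total cost: 235.

235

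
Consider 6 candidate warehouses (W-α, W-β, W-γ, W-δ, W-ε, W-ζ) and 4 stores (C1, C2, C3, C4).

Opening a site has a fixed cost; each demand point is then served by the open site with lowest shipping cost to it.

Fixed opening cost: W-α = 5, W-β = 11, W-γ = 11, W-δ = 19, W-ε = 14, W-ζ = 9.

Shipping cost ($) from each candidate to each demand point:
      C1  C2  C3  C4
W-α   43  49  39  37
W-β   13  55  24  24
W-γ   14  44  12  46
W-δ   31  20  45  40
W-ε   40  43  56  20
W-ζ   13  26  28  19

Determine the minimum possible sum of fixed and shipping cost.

Open {W-γ, W-ζ}: assign each demand point to its cheapest open site.
  C1→W-ζ 13, C2→W-ζ 26, C3→W-γ 12, C4→W-ζ 19
  shipping cost 70, fixed 20 → total 90.
Compare {W-ζ}: shipping cost 86 + fixed 9 = 95.
Compare {W-α, W-γ, W-ζ}: shipping cost 70 + fixed 25 = 95.
Compare {W-α, W-ζ}: shipping cost 86 + fixed 14 = 100.
All other subsets cost ≥ 95. Minimum total cost: 90.

90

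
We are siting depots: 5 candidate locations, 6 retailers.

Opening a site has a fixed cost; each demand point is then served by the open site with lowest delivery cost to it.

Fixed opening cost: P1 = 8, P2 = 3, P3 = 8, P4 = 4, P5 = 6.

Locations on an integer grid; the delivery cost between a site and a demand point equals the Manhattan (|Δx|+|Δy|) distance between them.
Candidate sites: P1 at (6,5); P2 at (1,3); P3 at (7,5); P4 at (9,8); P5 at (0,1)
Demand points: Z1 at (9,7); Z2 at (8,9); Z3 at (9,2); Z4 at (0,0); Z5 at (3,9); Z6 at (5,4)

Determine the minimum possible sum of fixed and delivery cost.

32

Open {P2, P4}: assign each demand point to its cheapest open site.
  Z1→P4 1, Z2→P4 2, Z3→P4 6, Z4→P2 4, Z5→P4 7, Z6→P2 5
  delivery cost 25, fixed 7 → total 32.
Compare {P4, P5}: delivery cost 25 + fixed 10 = 35.
Compare {P2, P4, P5}: delivery cost 22 + fixed 13 = 35.
Compare {P1, P2, P4}: delivery cost 22 + fixed 15 = 37.
All other subsets cost ≥ 35. Minimum total cost: 32.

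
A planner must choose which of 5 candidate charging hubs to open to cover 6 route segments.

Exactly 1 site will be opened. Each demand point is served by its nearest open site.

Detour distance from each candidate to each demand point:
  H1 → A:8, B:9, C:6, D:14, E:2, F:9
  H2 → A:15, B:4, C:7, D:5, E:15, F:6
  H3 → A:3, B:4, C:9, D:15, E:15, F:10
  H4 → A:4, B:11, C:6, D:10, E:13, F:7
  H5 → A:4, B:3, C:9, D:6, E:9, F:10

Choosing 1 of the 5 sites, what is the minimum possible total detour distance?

41

Open {H5}.
  A→H5 4, B→H5 3, C→H5 9, D→H5 6, E→H5 9, F→H5 10  ⇒ total 41.
Compare {H1}: total 48.
Compare {H4}: total 51.
No size-1 selection does better; minimum is 41.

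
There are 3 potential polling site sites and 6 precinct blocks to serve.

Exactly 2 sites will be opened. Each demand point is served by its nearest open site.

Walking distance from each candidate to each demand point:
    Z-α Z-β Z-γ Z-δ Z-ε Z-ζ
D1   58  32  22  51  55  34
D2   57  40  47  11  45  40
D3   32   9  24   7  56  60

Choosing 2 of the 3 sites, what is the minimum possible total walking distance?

Open {D2, D3}.
  Z-α→D3 32, Z-β→D3 9, Z-γ→D3 24, Z-δ→D3 7, Z-ε→D2 45, Z-ζ→D2 40  ⇒ total 157.
Compare {D1, D3}: total 159.
Compare {D1, D2}: total 201.

157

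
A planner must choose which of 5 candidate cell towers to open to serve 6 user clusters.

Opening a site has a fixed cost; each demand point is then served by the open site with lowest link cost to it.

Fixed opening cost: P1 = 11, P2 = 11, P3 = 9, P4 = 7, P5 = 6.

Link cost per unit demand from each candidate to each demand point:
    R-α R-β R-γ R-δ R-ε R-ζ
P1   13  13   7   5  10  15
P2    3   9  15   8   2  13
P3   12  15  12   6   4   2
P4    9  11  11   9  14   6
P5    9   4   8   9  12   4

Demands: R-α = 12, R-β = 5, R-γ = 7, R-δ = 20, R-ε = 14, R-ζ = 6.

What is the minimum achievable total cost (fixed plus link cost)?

Open {P1, P2, P3, P5}: assign each demand point to its cheapest open site.
  R-α→P2 12×3=36, R-β→P5 5×4=20, R-γ→P1 7×7=49, R-δ→P1 20×5=100, R-ε→P2 14×2=28, R-ζ→P3 6×2=12
  link cost 245, fixed 37 → total 282.
Compare {P1, P2, P5}: link cost 257 + fixed 28 = 285.
Compare {P1, P2, P3, P4, P5}: link cost 245 + fixed 44 = 289.
Compare {P1, P2, P4, P5}: link cost 257 + fixed 35 = 292.
All other subsets cost ≥ 285. Minimum total cost: 282.

282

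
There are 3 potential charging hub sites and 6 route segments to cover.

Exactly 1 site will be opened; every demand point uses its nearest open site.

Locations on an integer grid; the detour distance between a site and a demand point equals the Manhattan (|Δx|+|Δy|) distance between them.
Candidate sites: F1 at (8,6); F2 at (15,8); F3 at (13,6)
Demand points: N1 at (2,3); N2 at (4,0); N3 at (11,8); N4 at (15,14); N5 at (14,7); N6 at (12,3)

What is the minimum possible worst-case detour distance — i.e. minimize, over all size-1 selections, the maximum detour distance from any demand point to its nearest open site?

15

Open {F1}.
  Farthest demand point is N4 at detour distance 15 (to F1); all others are ≤ 15.
With {F3} the worst case is 15.
With {F2} the worst case is 19.
No size-1 selection achieves below 15.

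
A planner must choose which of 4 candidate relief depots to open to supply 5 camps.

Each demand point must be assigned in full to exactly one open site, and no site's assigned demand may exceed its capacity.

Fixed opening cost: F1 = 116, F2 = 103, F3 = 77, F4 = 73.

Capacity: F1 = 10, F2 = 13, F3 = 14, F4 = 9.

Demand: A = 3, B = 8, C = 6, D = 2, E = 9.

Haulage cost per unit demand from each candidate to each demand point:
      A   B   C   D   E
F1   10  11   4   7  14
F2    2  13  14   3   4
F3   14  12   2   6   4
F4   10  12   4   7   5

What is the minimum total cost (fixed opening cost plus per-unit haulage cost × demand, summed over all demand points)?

Open {F2, F3, F4}; cheapest assignment that respects the capacities:
  F2 (cap 13, load 12): A, E — cost 3×2 + 9×4 = 42
  F3 (cap 14, load 8): C, D — cost 6×2 + 2×6 = 24
  F4 (cap 9, load 8): B — cost 8×12 = 96
  Shipping 162, fixed 253 → total 415.
  Any other capacity-feasible assignment to {F2, F3, F4} ships for at least 162.
Compare {F1, F2, F3}: its best feasible assignment gives total 450.
Compare {F1, F3, F4}: its best feasible assignment gives total 456.
Every other set of open sites that can feasibly serve all demand totals ≥ 450 even under its best assignment. Minimum: 415.

415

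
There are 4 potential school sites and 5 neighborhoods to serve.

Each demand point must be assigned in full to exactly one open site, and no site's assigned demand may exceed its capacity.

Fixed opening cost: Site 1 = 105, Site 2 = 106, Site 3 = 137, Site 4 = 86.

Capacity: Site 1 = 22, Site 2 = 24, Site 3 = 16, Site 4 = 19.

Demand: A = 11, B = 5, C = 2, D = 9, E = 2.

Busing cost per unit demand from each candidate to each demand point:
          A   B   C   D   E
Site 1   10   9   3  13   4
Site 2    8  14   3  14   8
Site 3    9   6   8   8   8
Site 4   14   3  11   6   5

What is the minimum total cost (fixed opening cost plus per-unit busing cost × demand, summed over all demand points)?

Open {Site 2, Site 4}; cheapest assignment that respects the capacities:
  Site 2 (cap 24, load 13): A, C — cost 11×8 + 2×3 = 94
  Site 4 (cap 19, load 16): B, D, E — cost 5×3 + 9×6 + 2×5 = 79
  Shipping 173, fixed 192 → total 365.
  Any other capacity-feasible assignment to {Site 2, Site 4} ships for at least 173.
Compare {Site 1, Site 4}: its best feasible assignment gives total 384.
Compare {Site 3, Site 4}: its best feasible assignment gives total 417.
Every other set of open sites that can feasibly serve all demand totals ≥ 384 even under its best assignment. Minimum: 365.

365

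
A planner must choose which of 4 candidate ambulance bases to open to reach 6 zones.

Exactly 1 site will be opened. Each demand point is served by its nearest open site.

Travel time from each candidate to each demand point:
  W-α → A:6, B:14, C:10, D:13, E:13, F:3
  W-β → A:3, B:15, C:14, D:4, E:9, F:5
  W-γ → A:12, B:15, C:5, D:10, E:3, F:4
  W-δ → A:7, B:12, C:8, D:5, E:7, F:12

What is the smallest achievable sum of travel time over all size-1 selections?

Open {W-γ}.
  A→W-γ 12, B→W-γ 15, C→W-γ 5, D→W-γ 10, E→W-γ 3, F→W-γ 4  ⇒ total 49.
Compare {W-β}: total 50.
Compare {W-δ}: total 51.
No size-1 selection does better; minimum is 49.

49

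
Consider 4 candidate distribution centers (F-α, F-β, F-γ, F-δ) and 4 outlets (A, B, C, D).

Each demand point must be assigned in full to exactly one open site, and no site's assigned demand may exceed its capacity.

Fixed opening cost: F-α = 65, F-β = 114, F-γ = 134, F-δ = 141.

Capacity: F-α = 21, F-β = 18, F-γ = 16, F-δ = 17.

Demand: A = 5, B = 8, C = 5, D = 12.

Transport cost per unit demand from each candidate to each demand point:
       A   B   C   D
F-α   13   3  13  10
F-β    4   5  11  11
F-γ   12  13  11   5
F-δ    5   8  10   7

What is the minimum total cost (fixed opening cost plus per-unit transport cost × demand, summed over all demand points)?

Open {F-α, F-β}; cheapest assignment that respects the capacities:
  F-α (cap 21, load 20): B, D — cost 8×3 + 12×10 = 144
  F-β (cap 18, load 10): A, C — cost 5×4 + 5×11 = 75
  Shipping 219, fixed 179 → total 398.
  Any other capacity-feasible assignment to {F-α, F-β} ships for at least 219.
Compare {F-α, F-δ}: its best feasible assignment gives total 404.
Compare {F-α, F-γ}: its best feasible assignment gives total 413.
Every other set of open sites that can feasibly serve all demand totals ≥ 404 even under its best assignment. Minimum: 398.

398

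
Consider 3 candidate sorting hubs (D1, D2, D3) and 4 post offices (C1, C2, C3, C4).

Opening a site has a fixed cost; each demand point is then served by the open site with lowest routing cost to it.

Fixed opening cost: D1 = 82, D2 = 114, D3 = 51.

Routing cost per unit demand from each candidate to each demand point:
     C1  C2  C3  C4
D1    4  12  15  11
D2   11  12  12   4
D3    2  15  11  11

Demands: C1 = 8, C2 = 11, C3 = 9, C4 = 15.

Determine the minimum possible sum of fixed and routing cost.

Open {D2, D3}: assign each demand point to its cheapest open site.
  C1→D3 8×2=16, C2→D2 11×12=132, C3→D3 9×11=99, C4→D2 15×4=60
  routing cost 307, fixed 165 → total 472.
Compare {D3}: routing cost 445 + fixed 51 = 496.
Compare {D2}: routing cost 388 + fixed 114 = 502.
Compare {D1, D2}: routing cost 332 + fixed 196 = 528.
All other subsets cost ≥ 496. Minimum total cost: 472.

472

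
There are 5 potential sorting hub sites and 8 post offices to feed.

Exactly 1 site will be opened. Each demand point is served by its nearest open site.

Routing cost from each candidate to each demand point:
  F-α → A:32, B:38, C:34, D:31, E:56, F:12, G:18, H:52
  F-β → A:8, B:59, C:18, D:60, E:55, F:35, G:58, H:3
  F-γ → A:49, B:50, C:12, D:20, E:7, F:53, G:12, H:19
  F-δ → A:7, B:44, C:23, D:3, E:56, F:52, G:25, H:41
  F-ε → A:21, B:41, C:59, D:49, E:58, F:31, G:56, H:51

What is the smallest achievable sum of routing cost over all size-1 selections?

Open {F-γ}.
  A→F-γ 49, B→F-γ 50, C→F-γ 12, D→F-γ 20, E→F-γ 7, F→F-γ 53, G→F-γ 12, H→F-γ 19  ⇒ total 222.
Compare {F-δ}: total 251.
Compare {F-α}: total 273.
No size-1 selection does better; minimum is 222.

222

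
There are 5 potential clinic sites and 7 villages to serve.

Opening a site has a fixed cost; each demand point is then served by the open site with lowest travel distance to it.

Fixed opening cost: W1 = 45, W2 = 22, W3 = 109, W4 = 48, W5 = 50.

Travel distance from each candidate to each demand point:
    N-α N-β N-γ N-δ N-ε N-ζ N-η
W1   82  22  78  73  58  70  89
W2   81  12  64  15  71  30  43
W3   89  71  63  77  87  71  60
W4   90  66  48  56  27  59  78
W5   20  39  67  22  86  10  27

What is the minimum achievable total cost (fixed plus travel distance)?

279

Open {W2, W4, W5}: assign each demand point to its cheapest open site.
  N-α→W5 20, N-β→W2 12, N-γ→W4 48, N-δ→W2 15, N-ε→W4 27, N-ζ→W5 10, N-η→W5 27
  travel distance 159, fixed 120 → total 279.
Compare {W2, W5}: travel distance 219 + fixed 72 = 291.
Compare {W4, W5}: travel distance 193 + fixed 98 = 291.
Compare {W1, W4, W5}: travel distance 176 + fixed 143 = 319.
All other subsets cost ≥ 291. Minimum total cost: 279.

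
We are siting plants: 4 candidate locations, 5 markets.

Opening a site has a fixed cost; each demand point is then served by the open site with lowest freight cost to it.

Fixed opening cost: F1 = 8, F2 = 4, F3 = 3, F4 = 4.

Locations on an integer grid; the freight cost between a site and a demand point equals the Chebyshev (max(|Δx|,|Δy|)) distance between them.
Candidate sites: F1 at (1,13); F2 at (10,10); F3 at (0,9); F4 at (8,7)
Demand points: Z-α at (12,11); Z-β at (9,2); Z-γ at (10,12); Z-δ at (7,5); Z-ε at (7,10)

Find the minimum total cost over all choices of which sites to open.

Open {F2, F4}: assign each demand point to its cheapest open site.
  Z-α→F2 2, Z-β→F4 5, Z-γ→F2 2, Z-δ→F4 2, Z-ε→F2 3
  freight cost 14, fixed 8 → total 22.
Compare {F4}: freight cost 19 + fixed 4 = 23.
Compare {F2}: freight cost 20 + fixed 4 = 24.
Compare {F2, F3, F4}: freight cost 14 + fixed 11 = 25.
All other subsets cost ≥ 23. Minimum total cost: 22.

22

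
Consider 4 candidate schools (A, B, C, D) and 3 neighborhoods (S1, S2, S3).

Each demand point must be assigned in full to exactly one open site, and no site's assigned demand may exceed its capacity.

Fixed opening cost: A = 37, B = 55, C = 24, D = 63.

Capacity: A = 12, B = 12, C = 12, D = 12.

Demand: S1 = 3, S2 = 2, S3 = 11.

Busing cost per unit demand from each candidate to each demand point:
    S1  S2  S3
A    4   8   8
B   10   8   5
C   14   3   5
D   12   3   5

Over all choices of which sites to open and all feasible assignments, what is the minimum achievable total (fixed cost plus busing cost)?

Open {A, C}; cheapest assignment that respects the capacities:
  A (cap 12, load 5): S1, S2 — cost 3×4 + 2×8 = 28
  C (cap 12, load 11): S3 — cost 11×5 = 55
  Shipping 83, fixed 61 → total 144.
  Any other capacity-feasible assignment to {A, C} ships for at least 83.
Compare {A, B}: its best feasible assignment gives total 175.
Compare {B, C}: its best feasible assignment gives total 180.
Every other set of open sites that can feasibly serve all demand totals ≥ 175 even under its best assignment. Minimum: 144.

144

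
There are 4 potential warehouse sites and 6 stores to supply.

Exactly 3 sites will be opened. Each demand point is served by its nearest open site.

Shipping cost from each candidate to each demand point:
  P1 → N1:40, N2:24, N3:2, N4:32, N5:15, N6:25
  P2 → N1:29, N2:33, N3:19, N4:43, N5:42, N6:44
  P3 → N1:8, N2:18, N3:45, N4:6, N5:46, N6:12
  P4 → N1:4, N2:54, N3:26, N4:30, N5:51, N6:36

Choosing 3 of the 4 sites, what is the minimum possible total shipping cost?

57

Open {P1, P3, P4}.
  N1→P4 4, N2→P3 18, N3→P1 2, N4→P3 6, N5→P1 15, N6→P3 12  ⇒ total 57.
Compare {P1, P2, P3}: total 61.
Compare {P1, P2, P4}: total 100.
No size-3 selection does better; minimum is 57.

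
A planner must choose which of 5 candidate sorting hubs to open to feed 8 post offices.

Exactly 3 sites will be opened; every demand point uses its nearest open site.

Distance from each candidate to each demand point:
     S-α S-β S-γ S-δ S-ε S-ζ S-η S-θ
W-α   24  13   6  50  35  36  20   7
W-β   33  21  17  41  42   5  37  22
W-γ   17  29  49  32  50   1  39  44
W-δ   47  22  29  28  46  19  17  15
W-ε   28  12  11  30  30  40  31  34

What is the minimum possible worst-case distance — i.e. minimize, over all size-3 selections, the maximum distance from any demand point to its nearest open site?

30

Open {W-α, W-β, W-ε}.
  Farthest demand point is S-δ at distance 30 (to W-ε); all others are ≤ 30.
With {W-α, W-γ, W-ε} the worst case is 30.
With {W-α, W-δ, W-ε} the worst case is 30.
No size-3 selection achieves below 30.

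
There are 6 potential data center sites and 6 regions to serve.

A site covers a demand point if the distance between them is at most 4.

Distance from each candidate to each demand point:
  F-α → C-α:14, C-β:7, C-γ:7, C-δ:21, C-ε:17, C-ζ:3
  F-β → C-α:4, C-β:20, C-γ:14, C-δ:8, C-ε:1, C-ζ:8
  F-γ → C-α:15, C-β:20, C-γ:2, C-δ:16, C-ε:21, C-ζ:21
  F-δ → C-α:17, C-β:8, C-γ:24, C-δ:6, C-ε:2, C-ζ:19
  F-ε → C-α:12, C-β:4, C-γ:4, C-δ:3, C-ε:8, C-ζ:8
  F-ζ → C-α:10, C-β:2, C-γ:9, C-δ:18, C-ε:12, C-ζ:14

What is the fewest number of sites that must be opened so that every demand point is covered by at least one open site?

Coverage sets (demand points within 4 of each site):
  F-α: {C-ζ}
  F-β: {C-α, C-ε}
  F-γ: {C-γ}
  F-δ: {C-ε}
  F-ε: {C-β, C-γ, C-δ}
  F-ζ: {C-β}
No 2 sites suffice: every size-2 union leaves at least one demand point uncovered.
But {F-α, F-β, F-ε} covers everything, so the minimum is 3.

3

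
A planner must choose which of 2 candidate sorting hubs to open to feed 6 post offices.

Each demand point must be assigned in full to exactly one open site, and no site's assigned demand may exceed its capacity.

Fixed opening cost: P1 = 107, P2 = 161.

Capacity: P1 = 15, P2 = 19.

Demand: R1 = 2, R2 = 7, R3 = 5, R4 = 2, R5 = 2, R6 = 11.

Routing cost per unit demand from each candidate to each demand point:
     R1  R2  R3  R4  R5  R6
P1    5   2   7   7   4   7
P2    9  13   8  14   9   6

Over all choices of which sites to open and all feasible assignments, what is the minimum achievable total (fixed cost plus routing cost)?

Open {P1, P2}; cheapest assignment that respects the capacities:
  P1 (cap 15, load 13): R1, R2, R4, R5 — cost 2×5 + 7×2 + 2×7 + 2×4 = 46
  P2 (cap 19, load 16): R3, R6 — cost 5×8 + 11×6 = 106
  Shipping 152, fixed 268 → total 420.
  Any other capacity-feasible assignment to {P1, P2} ships for at least 152.
Total demand is 29 and no other set of sites has combined capacity ≥ 29, so {P1, P2} is the only feasible choice of open sites. Minimum: 420.

420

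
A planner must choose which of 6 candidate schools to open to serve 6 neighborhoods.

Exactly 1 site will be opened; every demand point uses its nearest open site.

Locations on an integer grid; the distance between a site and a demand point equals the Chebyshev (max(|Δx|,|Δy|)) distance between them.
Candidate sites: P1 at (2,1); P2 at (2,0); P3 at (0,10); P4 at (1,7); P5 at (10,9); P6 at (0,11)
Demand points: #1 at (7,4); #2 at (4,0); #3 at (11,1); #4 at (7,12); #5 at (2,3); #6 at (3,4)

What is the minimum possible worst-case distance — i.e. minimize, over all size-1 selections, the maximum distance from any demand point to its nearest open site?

9

Open {P5}.
  Farthest demand point is #2 at distance 9 (to P5); all others are ≤ 9.
With {P4} the worst case is 10.
With {P1} the worst case is 11.
No size-1 selection achieves below 9.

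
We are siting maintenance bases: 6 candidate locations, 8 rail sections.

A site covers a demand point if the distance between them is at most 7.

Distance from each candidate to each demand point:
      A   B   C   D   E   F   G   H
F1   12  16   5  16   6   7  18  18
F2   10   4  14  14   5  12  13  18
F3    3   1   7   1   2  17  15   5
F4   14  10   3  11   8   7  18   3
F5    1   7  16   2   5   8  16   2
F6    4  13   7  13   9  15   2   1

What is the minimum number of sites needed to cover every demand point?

3

Coverage sets (demand points within 7 of each site):
  F1: {C, E, F}
  F2: {B, E}
  F3: {A, B, C, D, E, H}
  F4: {C, F, H}
  F5: {A, B, D, E, H}
  F6: {A, C, G, H}
No 2 sites suffice: every size-2 union leaves at least one demand point uncovered.
But {F1, F3, F6} covers everything, so the minimum is 3.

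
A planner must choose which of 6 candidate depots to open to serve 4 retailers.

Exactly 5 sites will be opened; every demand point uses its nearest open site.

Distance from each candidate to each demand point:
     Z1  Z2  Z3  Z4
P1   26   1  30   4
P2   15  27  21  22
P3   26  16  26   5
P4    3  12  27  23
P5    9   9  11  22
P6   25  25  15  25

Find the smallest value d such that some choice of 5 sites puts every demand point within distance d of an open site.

11

Open {P1, P2, P3, P4, P5}.
  Farthest demand point is Z3 at distance 11 (to P5); all others are ≤ 11.
With {P1, P2, P3, P5, P6} the worst case is 11.
With {P1, P2, P4, P5, P6} the worst case is 11.
No size-5 selection achieves below 11.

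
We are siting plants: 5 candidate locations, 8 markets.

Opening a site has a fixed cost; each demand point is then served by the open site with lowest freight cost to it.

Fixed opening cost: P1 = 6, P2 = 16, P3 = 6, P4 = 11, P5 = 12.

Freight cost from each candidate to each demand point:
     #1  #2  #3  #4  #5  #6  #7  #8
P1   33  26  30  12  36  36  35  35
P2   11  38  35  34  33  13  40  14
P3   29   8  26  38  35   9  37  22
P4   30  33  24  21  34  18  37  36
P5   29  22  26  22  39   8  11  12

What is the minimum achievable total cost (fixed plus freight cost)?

161

Open {P1, P2, P3, P5}: assign each demand point to its cheapest open site.
  #1→P2 11, #2→P3 8, #3→P3 26, #4→P1 12, #5→P2 33, #6→P5 8, #7→P5 11, #8→P5 12
  freight cost 121, fixed 40 → total 161.
Compare {P1, P3, P5}: freight cost 141 + fixed 24 = 165.
Compare {P2, P3, P5}: freight cost 131 + fixed 34 = 165.
Compare {P3, P5}: freight cost 151 + fixed 18 = 169.
All other subsets cost ≥ 165. Minimum total cost: 161.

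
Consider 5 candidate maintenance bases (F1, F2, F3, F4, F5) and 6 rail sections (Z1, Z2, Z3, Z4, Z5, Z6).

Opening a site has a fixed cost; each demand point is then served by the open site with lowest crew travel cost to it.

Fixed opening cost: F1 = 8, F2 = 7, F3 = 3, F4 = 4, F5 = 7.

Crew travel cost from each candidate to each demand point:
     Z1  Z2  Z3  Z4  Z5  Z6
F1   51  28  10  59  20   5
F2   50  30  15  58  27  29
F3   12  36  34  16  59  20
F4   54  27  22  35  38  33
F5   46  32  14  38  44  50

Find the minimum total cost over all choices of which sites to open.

102

Open {F1, F3}: assign each demand point to its cheapest open site.
  Z1→F3 12, Z2→F1 28, Z3→F1 10, Z4→F3 16, Z5→F1 20, Z6→F1 5
  crew travel cost 91, fixed 11 → total 102.
Compare {F1, F3, F4}: crew travel cost 90 + fixed 15 = 105.
Compare {F1, F2, F3}: crew travel cost 91 + fixed 18 = 109.
Compare {F1, F3, F5}: crew travel cost 91 + fixed 18 = 109.
All other subsets cost ≥ 105. Minimum total cost: 102.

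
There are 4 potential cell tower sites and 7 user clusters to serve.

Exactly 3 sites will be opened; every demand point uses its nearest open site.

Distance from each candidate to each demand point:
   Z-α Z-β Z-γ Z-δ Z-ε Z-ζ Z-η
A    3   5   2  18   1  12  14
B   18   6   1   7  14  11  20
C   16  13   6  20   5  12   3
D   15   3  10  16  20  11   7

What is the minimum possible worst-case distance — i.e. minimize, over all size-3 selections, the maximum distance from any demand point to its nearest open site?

11

Open {A, B, C}.
  Farthest demand point is Z-ζ at distance 11 (to B); all others are ≤ 11.
With {A, B, D} the worst case is 11.
With {B, C, D} the worst case is 15.
No size-3 selection achieves below 11.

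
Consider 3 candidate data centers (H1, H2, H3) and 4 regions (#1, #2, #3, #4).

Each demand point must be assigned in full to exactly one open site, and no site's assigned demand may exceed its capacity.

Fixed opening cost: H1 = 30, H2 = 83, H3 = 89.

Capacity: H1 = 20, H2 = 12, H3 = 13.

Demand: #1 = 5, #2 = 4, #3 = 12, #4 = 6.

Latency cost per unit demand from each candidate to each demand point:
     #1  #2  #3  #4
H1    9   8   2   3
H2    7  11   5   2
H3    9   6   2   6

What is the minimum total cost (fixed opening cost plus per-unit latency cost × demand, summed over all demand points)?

Open {H1, H2}; cheapest assignment that respects the capacities:
  H1 (cap 20, load 16): #2, #3 — cost 4×8 + 12×2 = 56
  H2 (cap 12, load 11): #1, #4 — cost 5×7 + 6×2 = 47
  Shipping 103, fixed 113 → total 216.
  Any other capacity-feasible assignment to {H1, H2} ships for at least 103.
Compare {H1, H3}: its best feasible assignment gives total 230.
Compare {H1, H2, H3}: its best feasible assignment gives total 297.
Every other set of open sites that can feasibly serve all demand totals ≥ 230 even under its best assignment. Minimum: 216.

216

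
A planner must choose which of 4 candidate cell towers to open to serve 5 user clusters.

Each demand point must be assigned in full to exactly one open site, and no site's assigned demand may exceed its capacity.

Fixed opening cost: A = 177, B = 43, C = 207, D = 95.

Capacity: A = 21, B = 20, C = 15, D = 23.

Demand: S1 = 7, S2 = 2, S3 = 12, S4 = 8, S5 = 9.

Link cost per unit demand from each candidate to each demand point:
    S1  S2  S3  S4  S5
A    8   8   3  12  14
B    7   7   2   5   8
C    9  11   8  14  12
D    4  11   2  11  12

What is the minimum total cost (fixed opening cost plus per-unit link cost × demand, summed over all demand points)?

316

Open {B, D}; cheapest assignment that respects the capacities:
  B (cap 20, load 19): S2, S4, S5 — cost 2×7 + 8×5 + 9×8 = 126
  D (cap 23, load 19): S1, S3 — cost 7×4 + 12×2 = 52
  Shipping 178, fixed 138 → total 316.
  Any other capacity-feasible assignment to {B, D} ships for at least 178.
Compare {A, B}: its best feasible assignment gives total 438.
Compare {A, B, D}: its best feasible assignment gives total 493.
Every other set of open sites that can feasibly serve all demand totals ≥ 438 even under its best assignment. Minimum: 316.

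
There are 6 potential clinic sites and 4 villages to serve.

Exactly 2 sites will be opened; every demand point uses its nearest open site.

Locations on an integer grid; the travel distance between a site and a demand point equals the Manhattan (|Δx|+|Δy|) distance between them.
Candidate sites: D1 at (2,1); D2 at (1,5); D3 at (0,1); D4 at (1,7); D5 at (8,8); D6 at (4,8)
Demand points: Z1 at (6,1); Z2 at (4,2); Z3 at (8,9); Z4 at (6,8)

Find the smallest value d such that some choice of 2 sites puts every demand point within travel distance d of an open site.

Open {D1, D5}.
  Farthest demand point is Z1 at travel distance 4 (to D1); all others are ≤ 4.
With {D1, D6} the worst case is 5.
With {D3, D5} the worst case is 6.
No size-2 selection achieves below 4.

4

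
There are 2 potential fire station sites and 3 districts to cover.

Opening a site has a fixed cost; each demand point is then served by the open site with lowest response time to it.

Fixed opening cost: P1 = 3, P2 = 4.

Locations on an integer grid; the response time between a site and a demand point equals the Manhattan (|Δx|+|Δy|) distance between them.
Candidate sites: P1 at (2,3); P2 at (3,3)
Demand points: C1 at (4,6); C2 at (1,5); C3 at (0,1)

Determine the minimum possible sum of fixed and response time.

Open {P1}: assign each demand point to its cheapest open site.
  C1→P1 5, C2→P1 3, C3→P1 4
  response time 12, fixed 3 → total 15.
Compare {P2}: response time 13 + fixed 4 = 17.
Compare {P1, P2}: response time 11 + fixed 7 = 18.

15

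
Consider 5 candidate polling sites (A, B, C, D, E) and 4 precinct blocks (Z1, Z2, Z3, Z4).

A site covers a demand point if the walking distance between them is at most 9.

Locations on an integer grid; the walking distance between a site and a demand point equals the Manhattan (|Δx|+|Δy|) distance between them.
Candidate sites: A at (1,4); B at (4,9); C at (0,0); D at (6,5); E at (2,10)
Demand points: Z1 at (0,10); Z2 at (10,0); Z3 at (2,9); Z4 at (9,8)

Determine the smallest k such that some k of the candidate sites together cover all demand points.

Coverage sets (demand points within 9 of each site):
  A: {Z1, Z3}
  B: {Z1, Z3, Z4}
  C: {}
  D: {Z2, Z3, Z4}
  E: {Z1, Z3, Z4}
No single site covers all 4 demand points.
But {A, D} covers everything, so the minimum is 2.

2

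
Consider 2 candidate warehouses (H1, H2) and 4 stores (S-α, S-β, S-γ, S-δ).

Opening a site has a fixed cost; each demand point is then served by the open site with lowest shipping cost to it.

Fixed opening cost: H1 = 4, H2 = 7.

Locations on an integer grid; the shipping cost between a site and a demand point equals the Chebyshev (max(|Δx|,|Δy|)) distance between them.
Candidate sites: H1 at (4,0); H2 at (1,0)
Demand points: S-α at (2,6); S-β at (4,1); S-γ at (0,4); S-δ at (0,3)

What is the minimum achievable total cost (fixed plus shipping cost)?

Open {H1}: assign each demand point to its cheapest open site.
  S-α→H1 6, S-β→H1 1, S-γ→H1 4, S-δ→H1 4
  shipping cost 15, fixed 4 → total 19.
Compare {H2}: shipping cost 16 + fixed 7 = 23.
Compare {H1, H2}: shipping cost 14 + fixed 11 = 25.

19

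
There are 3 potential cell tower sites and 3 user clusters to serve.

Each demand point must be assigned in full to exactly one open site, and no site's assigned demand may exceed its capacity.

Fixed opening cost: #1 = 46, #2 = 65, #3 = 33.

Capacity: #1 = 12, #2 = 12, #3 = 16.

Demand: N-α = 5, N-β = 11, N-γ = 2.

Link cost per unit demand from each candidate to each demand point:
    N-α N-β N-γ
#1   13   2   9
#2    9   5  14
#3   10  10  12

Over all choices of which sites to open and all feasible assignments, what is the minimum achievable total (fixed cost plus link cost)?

Open {#1, #3}; cheapest assignment that respects the capacities:
  #1 (cap 12, load 11): N-β — cost 11×2 = 22
  #3 (cap 16, load 7): N-α, N-γ — cost 5×10 + 2×12 = 74
  Shipping 96, fixed 79 → total 175.
  Any other capacity-feasible assignment to {#1, #3} ships for at least 96.
Compare {#1, #2}: its best feasible assignment gives total 206.
Compare {#2, #3}: its best feasible assignment gives total 227.
Every other set of open sites that can feasibly serve all demand totals ≥ 206 even under its best assignment. Minimum: 175.

175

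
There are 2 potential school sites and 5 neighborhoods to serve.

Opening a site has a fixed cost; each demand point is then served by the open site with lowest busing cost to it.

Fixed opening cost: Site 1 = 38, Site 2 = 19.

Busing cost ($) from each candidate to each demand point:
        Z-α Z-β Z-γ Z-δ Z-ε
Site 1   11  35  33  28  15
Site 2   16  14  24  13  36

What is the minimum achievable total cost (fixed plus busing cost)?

122

Open {Site 2}: assign each demand point to its cheapest open site.
  Z-α→Site 2 16, Z-β→Site 2 14, Z-γ→Site 2 24, Z-δ→Site 2 13, Z-ε→Site 2 36
  busing cost 103, fixed 19 → total 122.
Compare {Site 1, Site 2}: busing cost 77 + fixed 57 = 134.
Compare {Site 1}: busing cost 122 + fixed 38 = 160.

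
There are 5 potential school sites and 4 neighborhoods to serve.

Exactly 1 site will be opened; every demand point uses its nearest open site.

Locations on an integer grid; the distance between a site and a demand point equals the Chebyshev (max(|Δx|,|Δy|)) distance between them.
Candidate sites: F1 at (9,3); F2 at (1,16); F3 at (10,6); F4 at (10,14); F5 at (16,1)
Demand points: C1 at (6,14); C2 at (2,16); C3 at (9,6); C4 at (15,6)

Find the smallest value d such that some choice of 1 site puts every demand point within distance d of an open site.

8

Open {F4}.
  Farthest demand point is C2 at distance 8 (to F4); all others are ≤ 8.
With {F3} the worst case is 10.
With {F1} the worst case is 13.
No size-1 selection achieves below 8.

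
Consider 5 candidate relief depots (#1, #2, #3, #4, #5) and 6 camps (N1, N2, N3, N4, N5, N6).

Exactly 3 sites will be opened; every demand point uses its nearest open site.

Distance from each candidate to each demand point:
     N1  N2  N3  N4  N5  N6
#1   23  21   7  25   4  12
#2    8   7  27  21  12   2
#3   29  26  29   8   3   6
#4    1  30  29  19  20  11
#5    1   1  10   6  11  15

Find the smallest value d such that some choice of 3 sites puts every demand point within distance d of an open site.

7

Open {#1, #2, #5}.
  Farthest demand point is N3 at distance 7 (to #1); all others are ≤ 7.
With {#1, #3, #5} the worst case is 7.
With {#1, #2, #3} the worst case is 8.
No size-3 selection achieves below 7.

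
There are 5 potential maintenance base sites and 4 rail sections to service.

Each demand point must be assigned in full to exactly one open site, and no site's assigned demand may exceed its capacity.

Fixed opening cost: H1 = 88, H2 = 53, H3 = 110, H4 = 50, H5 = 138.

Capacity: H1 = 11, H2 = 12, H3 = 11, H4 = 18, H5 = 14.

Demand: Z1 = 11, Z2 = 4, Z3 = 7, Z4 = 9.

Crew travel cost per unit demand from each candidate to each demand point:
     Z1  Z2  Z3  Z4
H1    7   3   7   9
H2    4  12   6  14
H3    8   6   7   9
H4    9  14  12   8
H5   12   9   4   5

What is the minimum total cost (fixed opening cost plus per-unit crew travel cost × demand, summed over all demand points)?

Open {H1, H2, H4}; cheapest assignment that respects the capacities:
  H1 (cap 11, load 11): Z2, Z3 — cost 4×3 + 7×7 = 61
  H2 (cap 12, load 11): Z1 — cost 11×4 = 44
  H4 (cap 18, load 9): Z4 — cost 9×8 = 72
  Shipping 177, fixed 191 → total 368.
  Any other capacity-feasible assignment to {H1, H2, H4} ships for at least 177.
Compare {H2, H3, H4}: its best feasible assignment gives total 402.
Compare {H2, H4, H5}: its best feasible assignment gives total 421.
Every other set of open sites that can feasibly serve all demand totals ≥ 402 even under its best assignment. Minimum: 368.

368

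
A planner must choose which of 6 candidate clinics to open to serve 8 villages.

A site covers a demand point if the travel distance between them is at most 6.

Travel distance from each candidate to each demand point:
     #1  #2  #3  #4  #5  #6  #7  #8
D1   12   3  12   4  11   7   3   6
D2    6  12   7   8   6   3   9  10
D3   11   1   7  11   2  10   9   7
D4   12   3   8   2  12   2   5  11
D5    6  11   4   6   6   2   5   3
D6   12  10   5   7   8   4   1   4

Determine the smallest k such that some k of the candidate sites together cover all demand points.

Coverage sets (demand points within 6 of each site):
  D1: {#2, #4, #7, #8}
  D2: {#1, #5, #6}
  D3: {#2, #5}
  D4: {#2, #4, #6, #7}
  D5: {#1, #3, #4, #5, #6, #7, #8}
  D6: {#3, #6, #7, #8}
No single site covers all 8 demand points.
But {D1, D5} covers everything, so the minimum is 2.

2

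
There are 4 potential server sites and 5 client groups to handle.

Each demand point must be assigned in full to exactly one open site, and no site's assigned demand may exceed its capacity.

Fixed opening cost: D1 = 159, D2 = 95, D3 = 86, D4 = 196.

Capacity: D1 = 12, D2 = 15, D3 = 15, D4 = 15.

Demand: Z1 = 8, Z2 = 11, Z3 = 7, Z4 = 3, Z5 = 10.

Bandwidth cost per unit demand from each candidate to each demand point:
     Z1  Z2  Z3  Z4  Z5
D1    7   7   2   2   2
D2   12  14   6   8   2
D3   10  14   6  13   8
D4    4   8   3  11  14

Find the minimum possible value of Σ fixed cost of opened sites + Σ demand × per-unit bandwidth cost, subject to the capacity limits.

Open {D1, D2, D3}; cheapest assignment that respects the capacities:
  D1 (cap 12, load 11): Z2 — cost 11×7 = 77
  D2 (cap 15, load 13): Z4, Z5 — cost 3×8 + 10×2 = 44
  D3 (cap 15, load 15): Z1, Z3 — cost 8×10 + 7×6 = 122
  Shipping 243, fixed 340 → total 583.
  Any other capacity-feasible assignment to {D1, D2, D3} ships for at least 243.
Compare {D1, D2, D4}: its best feasible assignment gives total 624.
Compare {D2, D3, D4}: its best feasible assignment gives total 628.
Every other set of open sites that can feasibly serve all demand totals ≥ 624 even under its best assignment. Minimum: 583.

583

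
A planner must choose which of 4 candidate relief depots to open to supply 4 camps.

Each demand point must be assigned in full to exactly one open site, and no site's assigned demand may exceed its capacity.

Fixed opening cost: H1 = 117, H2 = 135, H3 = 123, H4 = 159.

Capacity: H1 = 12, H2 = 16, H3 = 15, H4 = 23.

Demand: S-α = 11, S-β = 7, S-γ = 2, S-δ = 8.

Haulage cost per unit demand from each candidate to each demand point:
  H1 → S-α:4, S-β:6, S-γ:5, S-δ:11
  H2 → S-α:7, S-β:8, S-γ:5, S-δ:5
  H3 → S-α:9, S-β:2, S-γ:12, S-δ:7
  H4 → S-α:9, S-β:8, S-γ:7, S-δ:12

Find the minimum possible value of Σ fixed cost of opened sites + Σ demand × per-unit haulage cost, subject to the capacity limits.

Open {H2, H3}; cheapest assignment that respects the capacities:
  H2 (cap 16, load 13): S-α, S-γ — cost 11×7 + 2×5 = 87
  H3 (cap 15, load 15): S-β, S-δ — cost 7×2 + 8×7 = 70
  Shipping 157, fixed 258 → total 415.
  Any other capacity-feasible assignment to {H2, H3} ships for at least 157.
Compare {H3, H4}: its best feasible assignment gives total 465.
Compare {H1, H2, H3}: its best feasible assignment gives total 483.
Every other set of open sites that can feasibly serve all demand totals ≥ 465 even under its best assignment. Minimum: 415.

415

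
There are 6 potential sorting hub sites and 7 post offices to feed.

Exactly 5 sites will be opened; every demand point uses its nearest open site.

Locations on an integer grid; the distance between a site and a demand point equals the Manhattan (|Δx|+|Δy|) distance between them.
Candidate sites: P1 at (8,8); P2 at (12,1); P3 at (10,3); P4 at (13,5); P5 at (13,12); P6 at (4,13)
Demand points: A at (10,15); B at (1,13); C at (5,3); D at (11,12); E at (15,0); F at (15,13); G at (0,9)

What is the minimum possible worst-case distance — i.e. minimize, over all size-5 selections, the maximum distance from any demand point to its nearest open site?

Open {P1, P2, P3, P5, P6}.
  Farthest demand point is G at distance 8 (to P6); all others are ≤ 8.
With {P1, P2, P4, P5, P6} the worst case is 8.
With {P1, P3, P4, P5, P6} the worst case is 8.
No size-5 selection achieves below 8.

8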